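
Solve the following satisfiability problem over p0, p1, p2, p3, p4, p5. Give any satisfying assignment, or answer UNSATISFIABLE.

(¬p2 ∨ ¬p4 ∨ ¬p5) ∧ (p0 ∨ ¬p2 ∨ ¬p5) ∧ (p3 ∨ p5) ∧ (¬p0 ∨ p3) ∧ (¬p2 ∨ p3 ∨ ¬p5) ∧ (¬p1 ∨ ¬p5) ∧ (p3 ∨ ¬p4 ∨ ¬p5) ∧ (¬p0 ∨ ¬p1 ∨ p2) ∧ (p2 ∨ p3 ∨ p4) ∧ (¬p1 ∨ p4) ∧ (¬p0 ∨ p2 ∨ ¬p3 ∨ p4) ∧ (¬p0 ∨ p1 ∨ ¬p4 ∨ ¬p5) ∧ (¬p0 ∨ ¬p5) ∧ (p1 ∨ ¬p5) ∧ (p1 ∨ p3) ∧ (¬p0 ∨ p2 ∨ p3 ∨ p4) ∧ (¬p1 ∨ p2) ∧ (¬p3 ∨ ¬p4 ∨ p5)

p0: False, p1: False, p2: False, p3: True, p4: False, p5: False

Set p0 = False.
Try p1 = True:
  (¬p1 ∨ ¬p5) forces p5 = False.
  (p3 ∨ p5) forces p3 = True.
  (¬p1 ∨ p4) forces p4 = True.
  clause (¬p3 ∨ ¬p4 ∨ p5) is falsified — backtrack.
So p1 = False.
  then (p1 ∨ ¬p5) forces p5 = False.
  then (p1 ∨ p3) forces p3 = True.
  then (¬p3 ∨ ¬p4 ∨ p5) forces p4 = False.
Set p2 = False.
All clauses satisfied.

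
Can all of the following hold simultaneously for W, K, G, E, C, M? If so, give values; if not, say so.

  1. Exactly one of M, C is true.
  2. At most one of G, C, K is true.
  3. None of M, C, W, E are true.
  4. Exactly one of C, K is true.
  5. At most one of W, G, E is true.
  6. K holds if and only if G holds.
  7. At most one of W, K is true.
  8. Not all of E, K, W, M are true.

UNSATISFIABLE

Case C = True:
  Constraint (3) is violated (C=T) — contradiction.
Case C = False:
  (1) with C=F forces M = True.
  Constraint (3) is violated (M=T) — contradiction.
Both cases fail — unsatisfiable.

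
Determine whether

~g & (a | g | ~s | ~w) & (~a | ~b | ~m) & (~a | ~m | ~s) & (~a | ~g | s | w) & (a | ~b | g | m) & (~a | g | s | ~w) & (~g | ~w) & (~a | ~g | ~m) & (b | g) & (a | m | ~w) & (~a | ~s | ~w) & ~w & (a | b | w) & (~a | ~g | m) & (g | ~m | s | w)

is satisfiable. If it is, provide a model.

Unit clause (~g) forces g = False.
In (b | g) only b is left, so b = True.
Unit clause (~w) forces w = False.
Set s = False.
  then (g | ~m | s | w) forces m = False.
  then (a | ~b | g | m) forces a = True.
All clauses satisfied.

s: False, b: True, g: False, m: False, a: True, w: False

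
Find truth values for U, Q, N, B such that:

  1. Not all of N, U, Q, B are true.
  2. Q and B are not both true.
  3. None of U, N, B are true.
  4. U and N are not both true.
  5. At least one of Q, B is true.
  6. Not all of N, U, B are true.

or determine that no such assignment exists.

U=F; Q=T; N=F; B=F

  (1) {N, U, Q, B}: 1/4 true — not all ✓
  (2) Q=T, B=F — not both ✓
  (3) {U, N, B}: 0 true — none ✓
  (4) U=F, N=F — not both ✓
  (5) {Q, B}: 1 true — at least one ✓
  (6) {N, U, B}: 0/3 true — not all ✓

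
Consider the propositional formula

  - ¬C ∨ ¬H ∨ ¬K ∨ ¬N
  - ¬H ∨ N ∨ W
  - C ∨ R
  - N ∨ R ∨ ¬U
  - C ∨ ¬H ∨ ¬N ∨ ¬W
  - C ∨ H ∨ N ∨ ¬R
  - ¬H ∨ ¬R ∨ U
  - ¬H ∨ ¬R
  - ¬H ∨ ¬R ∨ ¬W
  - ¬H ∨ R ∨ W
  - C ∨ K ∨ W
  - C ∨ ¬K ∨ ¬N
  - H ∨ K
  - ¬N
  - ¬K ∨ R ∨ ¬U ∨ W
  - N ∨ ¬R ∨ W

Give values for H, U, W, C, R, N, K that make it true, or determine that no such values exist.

H: False, U: False, W: True, C: True, R: False, N: False, K: True

Unit clause (¬N) forces N = False.
Set H = False.
  then (H ∨ K) forces K = True.
Set U = False.
Set W = True.
Set C = True.
Set R = False.
All clauses satisfied.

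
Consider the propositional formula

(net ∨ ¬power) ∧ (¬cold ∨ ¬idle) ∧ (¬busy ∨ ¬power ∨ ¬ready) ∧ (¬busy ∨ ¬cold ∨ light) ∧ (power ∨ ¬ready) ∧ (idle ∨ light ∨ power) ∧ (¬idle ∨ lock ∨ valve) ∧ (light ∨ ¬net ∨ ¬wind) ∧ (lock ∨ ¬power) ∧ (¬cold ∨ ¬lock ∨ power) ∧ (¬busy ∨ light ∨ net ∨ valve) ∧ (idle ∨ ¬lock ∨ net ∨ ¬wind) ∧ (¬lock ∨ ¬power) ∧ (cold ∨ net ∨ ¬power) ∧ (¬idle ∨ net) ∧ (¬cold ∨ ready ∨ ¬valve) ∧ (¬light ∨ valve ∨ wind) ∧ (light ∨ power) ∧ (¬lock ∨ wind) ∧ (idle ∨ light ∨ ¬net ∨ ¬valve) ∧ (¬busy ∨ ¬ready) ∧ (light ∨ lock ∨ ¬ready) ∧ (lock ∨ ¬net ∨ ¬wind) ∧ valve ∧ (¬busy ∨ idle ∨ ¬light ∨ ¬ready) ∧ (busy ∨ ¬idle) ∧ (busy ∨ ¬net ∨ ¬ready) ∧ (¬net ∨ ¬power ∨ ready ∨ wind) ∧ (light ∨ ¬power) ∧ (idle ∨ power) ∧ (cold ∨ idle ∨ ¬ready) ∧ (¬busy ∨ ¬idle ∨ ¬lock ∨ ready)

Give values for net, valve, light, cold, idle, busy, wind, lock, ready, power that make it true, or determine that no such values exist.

Unit clause (valve) forces valve = True.
Try net = False:
  (net ∨ ¬power) forces power = False.
  (power ∨ ¬ready) forces ready = False.
  (¬idle ∨ net) forces idle = False.
  clause (idle ∨ power) is falsified — backtrack.
So net = True.
Set light = True.
Set cold = False.
Set idle = True.
  then (busy ∨ ¬idle) forces busy = True.
  then (¬busy ∨ ¬ready) forces ready = False.
  then (¬busy ∨ ¬idle ∨ ¬lock ∨ ready) forces lock = False.
  then (lock ∨ ¬power) forces power = False.
  then (lock ∨ ¬net ∨ ¬wind) forces wind = False.
All clauses satisfied.

net = True; valve = True; light = True; cold = False; idle = True; busy = True; wind = False; lock = False; ready = False; power = False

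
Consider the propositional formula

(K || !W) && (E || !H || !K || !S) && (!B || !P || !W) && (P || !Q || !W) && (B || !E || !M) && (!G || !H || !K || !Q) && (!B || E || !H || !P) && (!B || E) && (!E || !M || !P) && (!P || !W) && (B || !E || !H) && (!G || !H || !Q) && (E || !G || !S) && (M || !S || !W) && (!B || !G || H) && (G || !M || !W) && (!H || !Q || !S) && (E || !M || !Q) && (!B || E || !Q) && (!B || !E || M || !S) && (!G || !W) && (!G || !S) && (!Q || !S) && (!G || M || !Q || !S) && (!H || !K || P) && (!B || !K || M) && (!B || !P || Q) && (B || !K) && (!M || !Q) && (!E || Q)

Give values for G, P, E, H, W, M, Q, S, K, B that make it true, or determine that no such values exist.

G=F, P=T, E=F, H=F, W=F, M=F, Q=T, S=F, K=F, B=F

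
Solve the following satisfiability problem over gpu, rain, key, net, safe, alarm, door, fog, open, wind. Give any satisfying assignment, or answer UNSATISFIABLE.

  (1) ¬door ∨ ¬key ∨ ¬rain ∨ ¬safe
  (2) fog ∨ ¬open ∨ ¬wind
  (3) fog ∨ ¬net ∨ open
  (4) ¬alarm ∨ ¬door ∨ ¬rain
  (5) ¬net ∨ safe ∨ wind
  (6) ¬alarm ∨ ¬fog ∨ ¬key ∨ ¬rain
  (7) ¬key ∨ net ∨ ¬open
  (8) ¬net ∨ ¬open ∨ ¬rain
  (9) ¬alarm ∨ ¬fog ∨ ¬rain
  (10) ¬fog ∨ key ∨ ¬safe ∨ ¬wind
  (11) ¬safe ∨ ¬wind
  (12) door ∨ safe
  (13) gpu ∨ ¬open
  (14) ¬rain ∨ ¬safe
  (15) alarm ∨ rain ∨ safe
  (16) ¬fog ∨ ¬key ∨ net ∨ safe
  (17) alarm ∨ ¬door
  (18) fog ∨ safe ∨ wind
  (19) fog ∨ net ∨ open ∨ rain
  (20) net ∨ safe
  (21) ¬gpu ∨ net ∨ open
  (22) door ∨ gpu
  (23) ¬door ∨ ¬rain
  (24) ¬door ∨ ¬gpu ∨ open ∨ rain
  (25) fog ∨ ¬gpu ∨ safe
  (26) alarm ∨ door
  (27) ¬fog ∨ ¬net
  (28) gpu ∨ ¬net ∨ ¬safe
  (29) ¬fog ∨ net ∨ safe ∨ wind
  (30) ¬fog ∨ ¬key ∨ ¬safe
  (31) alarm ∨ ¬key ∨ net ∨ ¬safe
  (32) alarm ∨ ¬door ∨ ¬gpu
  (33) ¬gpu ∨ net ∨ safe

gpu: True, rain: False, key: False, net: False, safe: True, alarm: True, door: False, fog: False, open: True, wind: False

Set gpu = True.
Try rain = True:
  (¬rain ∨ ¬safe) forces safe = False.
  (door ∨ safe) forces door = True.
  clause (¬door ∨ ¬rain) is falsified — backtrack.
So rain = False.
Set key = False.
Set net = False.
  then (net ∨ safe) forces safe = True.
  then (¬gpu ∨ net ∨ open) forces open = True.
  then (¬safe ∨ ¬wind) forces wind = False.
Try alarm = False:
  (alarm ∨ ¬door) forces door = False.
  clause (alarm ∨ door) is falsified — backtrack.
So alarm = True.
Set door = False.
Set fog = False.
All clauses satisfied.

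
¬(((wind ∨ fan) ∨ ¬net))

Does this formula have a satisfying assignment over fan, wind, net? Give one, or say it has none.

fan = False; wind = False; net = True

  ¬(((wind ∨ fan) ∨ ¬net)) = True
    (wind ∨ fan) ∨ ¬net = False
      wind ∨ fan = False
      ¬net = False
The formula evaluates to True.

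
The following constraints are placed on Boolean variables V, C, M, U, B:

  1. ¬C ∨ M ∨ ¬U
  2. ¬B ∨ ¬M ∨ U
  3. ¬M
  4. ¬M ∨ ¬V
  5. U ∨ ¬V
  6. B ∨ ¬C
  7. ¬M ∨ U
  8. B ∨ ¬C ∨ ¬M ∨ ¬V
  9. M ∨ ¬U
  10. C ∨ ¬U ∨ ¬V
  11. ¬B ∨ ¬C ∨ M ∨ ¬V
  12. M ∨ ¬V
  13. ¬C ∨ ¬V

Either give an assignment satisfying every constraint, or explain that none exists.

Unit clause (¬M) forces M = False.
In (M ∨ ¬U) only ¬U is left, so U = False.
In (M ∨ ¬V) only ¬V is left, so V = False.
Set C = False.
Set B = True.
All clauses satisfied.

V: False; C: False; M: False; U: False; B: True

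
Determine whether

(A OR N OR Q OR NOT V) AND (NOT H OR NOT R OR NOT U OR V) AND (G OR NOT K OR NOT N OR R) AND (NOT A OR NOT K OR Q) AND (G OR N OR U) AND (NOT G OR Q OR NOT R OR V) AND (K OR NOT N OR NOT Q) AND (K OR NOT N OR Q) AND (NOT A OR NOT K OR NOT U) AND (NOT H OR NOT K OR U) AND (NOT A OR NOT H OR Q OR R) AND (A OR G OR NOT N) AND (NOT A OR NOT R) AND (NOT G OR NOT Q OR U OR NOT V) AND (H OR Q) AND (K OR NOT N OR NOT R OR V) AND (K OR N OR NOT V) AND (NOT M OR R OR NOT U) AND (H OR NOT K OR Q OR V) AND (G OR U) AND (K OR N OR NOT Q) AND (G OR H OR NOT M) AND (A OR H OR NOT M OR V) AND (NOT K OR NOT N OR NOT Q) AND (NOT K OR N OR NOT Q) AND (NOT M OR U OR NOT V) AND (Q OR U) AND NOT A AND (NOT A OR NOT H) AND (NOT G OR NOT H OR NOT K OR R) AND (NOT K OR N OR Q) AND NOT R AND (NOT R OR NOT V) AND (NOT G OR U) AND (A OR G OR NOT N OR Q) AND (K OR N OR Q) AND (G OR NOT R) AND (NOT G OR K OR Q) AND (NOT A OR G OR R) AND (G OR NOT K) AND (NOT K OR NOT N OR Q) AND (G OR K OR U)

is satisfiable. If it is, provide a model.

Case K = True:
  (NOT A) forces A = False.
  (NOT R) forces R = False.
  (G OR NOT K) forces G = True.
  (NOT G OR NOT H OR NOT K OR R) forces H = False.
  (H OR Q) forces Q = True.
  (NOT K OR NOT N OR NOT Q) forces N = False.
  Clause (NOT K OR N OR NOT Q) is falsified — contradiction.
Case K = False:
  (NOT A) forces A = False.
  (NOT R) forces R = False.
  If Q = True:
    (K OR NOT N OR NOT Q) forces N = False.
    clause (K OR N OR NOT Q) is falsified.
  If Q = False:
    (K OR NOT N OR Q) forces N = False.
    clause (K OR N OR Q) is falsified.
  Every sub-case reaches a contradiction.
Both cases fail, so the formula is unsatisfiable.

Unsatisfiable — no assignment works.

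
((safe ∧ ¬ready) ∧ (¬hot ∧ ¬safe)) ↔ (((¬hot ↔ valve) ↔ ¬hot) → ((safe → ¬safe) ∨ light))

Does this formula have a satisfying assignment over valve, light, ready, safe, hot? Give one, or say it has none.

valve: True; light: False; ready: False; safe: True; hot: False

  ((safe ∧ ¬ready) ∧ (¬hot ∧ ¬safe)) ↔ (((¬hot ↔ valve) ↔ ¬hot) → ((safe → ¬safe) ∨ light)) = True
    (safe ∧ ¬ready) ∧ (¬hot ∧ ¬safe) = False
      safe ∧ ¬ready = True
        ¬ready = True
      ¬hot ∧ ¬safe = False
        ¬hot = True
        ¬safe = False
    ((¬hot ↔ valve) ↔ ¬hot) → ((safe → ¬safe) ∨ light) = False
      (¬hot ↔ valve) ↔ ¬hot = True
        ¬hot ↔ valve = True
          ¬hot = True
        ¬hot = True
      (safe → ¬safe) ∨ light = False
        safe → ¬safe = False
          ¬safe = False
The formula evaluates to True.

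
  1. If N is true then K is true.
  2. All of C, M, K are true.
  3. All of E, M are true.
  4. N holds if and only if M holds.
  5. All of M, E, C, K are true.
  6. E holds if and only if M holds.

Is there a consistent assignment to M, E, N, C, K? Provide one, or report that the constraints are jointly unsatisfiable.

M=T, E=T, N=T, C=T, K=T

  (1) N=T ⇒ K: T ✓
  (2) {C, M, K}: all 3 true ✓
  (3) {E, M}: all 2 true ✓
  (4) N=T, M=T — same ✓
  (5) {M, E, C, K}: all 4 true ✓
  (6) E=T, M=T — same ✓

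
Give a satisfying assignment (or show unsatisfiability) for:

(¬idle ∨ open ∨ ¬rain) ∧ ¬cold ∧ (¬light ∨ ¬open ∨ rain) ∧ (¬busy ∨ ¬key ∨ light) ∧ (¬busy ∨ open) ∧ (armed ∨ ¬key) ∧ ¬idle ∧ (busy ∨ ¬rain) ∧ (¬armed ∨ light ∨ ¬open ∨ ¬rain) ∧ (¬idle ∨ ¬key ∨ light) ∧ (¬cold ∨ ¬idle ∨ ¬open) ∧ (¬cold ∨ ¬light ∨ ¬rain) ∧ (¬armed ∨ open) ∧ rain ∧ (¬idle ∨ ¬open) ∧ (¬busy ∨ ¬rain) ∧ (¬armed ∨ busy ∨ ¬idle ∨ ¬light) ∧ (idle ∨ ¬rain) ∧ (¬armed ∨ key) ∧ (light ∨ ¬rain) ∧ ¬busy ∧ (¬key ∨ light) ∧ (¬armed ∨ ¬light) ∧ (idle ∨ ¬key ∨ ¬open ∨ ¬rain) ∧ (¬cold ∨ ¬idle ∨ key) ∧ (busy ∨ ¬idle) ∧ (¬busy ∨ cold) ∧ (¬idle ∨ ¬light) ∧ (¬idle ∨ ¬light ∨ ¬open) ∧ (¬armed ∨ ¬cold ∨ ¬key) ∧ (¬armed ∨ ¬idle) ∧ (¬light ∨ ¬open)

Unsatisfiable

Case cold = True:
  Clause (¬cold) is falsified — contradiction.
Case cold = False:
  (¬idle) forces idle = False.
  (rain) forces rain = True.
  Clause (idle ∨ ¬rain) is falsified — contradiction.
Both cases fail, so the formula is unsatisfiable.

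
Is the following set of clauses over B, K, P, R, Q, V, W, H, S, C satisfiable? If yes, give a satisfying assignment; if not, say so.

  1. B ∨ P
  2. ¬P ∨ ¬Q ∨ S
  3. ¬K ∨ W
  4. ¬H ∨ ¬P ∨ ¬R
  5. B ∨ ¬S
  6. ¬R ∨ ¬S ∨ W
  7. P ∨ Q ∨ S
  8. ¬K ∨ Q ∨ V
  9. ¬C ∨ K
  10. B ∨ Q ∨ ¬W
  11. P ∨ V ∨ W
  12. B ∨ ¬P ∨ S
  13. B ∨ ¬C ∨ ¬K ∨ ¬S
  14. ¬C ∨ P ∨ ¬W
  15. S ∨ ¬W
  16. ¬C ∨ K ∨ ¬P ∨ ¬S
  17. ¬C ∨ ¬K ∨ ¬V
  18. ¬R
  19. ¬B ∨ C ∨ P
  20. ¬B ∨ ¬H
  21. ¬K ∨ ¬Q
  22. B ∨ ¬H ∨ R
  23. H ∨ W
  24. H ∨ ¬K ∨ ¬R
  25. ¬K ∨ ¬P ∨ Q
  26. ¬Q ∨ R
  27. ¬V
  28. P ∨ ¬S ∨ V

Unit clause (¬R) forces R = False.
In (¬Q ∨ R) only ¬Q is left, so Q = False.
Unit clause (¬V) forces V = False.
In (¬K ∨ Q ∨ V) only ¬K is left, so K = False.
In (¬C ∨ K) only ¬C is left, so C = False.
Try B = False:
  (B ∨ P) forces P = True.
  (B ∨ ¬S) forces S = False.
  clause (B ∨ ¬P ∨ S) is falsified — backtrack.
So B = True.
  then (¬B ∨ C ∨ P) forces P = True.
  then (¬B ∨ ¬H) forces H = False.
  then (H ∨ W) forces W = True.
  then (S ∨ ¬W) forces S = True.
All clauses satisfied.

B = True; K = False; P = True; R = False; Q = False; V = False; W = True; H = False; S = True; C = False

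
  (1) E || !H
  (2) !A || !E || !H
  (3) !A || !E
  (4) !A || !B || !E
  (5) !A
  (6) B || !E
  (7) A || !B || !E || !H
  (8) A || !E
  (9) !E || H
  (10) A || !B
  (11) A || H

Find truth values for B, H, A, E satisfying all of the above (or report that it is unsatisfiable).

Case A = True:
  Clause (!A) is falsified — contradiction.
Case A = False:
  (A || !E) forces E = False.
  (E || !H) forces H = False.
  Clause (A || H) is falsified — contradiction.
Both cases fail, so the formula is unsatisfiable.

UNSATISFIABLE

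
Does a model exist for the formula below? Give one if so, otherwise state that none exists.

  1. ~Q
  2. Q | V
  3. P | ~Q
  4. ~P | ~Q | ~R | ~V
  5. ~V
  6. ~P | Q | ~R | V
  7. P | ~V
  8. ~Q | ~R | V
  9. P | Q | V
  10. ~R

No satisfying assignment exists.

Case V = True:
  Clause (~V) is falsified — contradiction.
Case V = False:
  (~Q) forces Q = False.
  Clause (Q | V) is falsified — contradiction.
Both cases fail, so the formula is unsatisfiable.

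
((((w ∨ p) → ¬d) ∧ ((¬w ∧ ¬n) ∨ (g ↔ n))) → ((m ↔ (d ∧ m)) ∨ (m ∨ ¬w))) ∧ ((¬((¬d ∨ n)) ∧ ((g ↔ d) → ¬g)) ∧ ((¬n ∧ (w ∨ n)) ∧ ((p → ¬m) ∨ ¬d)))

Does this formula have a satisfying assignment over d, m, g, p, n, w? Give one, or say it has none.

d = True, m = False, g = False, p = True, n = False, w = True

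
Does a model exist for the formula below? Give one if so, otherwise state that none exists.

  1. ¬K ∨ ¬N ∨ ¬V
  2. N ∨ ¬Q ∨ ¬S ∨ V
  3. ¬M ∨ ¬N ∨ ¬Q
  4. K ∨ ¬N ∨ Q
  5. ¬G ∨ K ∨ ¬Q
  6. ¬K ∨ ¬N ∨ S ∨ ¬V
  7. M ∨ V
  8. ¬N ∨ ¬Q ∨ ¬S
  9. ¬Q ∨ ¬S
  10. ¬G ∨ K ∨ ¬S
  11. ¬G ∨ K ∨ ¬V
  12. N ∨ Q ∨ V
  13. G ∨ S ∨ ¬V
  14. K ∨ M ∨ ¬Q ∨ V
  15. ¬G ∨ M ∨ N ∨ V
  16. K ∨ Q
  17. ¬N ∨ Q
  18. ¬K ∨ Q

Q: True, K: True, G: False, S: False, V: False, M: True, N: False

Try Q = False:
  (K ∨ Q) forces K = True.
  clause (¬K ∨ Q) is falsified — backtrack.
So Q = True.
  then (¬Q ∨ ¬S) forces S = False.
Set K = True.
Set G = False.
  then (G ∨ S ∨ ¬V) forces V = False.
  then (M ∨ V) forces M = True.
  then (¬M ∨ ¬N ∨ ¬Q) forces N = False.
All clauses satisfied.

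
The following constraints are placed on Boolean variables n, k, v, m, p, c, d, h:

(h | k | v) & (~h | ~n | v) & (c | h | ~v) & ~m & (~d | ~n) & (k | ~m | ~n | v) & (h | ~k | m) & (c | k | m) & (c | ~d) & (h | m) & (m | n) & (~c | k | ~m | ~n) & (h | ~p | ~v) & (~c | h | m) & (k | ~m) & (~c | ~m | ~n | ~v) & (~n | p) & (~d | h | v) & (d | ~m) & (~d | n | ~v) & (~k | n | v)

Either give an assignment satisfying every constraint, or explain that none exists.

Unit clause (~m) forces m = False.
In (h | m) only h is left, so h = True.
In (m | n) only n is left, so n = True.
In (~n | p) only p is left, so p = True.
In (~h | ~n | v) only v is left, so v = True.
In (~d | ~n) only ~d is left, so d = False.
Set k = True.
Set c = False.
All clauses satisfied.

n = True; k = True; v = True; m = False; p = True; c = False; d = False; h = True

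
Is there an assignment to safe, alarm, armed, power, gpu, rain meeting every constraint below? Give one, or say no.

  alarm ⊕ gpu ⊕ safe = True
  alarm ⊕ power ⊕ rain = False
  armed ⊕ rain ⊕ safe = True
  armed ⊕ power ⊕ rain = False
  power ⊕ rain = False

safe: True; alarm: False; armed: False; power: False; gpu: False; rain: False

alarm ⊕ gpu ⊕ safe = F ⊕ F ⊕ T = True ✓
alarm ⊕ power ⊕ rain = F ⊕ F ⊕ F = False ✓
armed ⊕ rain ⊕ safe = F ⊕ F ⊕ T = True ✓
armed ⊕ power ⊕ rain = F ⊕ F ⊕ F = False ✓
power ⊕ rain = F ⊕ F = False ✓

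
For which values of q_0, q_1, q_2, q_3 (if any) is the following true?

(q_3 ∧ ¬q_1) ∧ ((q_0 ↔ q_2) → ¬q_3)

q_0=F, q_1=F, q_2=T, q_3=T

  q_3 ∧ ¬q_1 = True
    ¬q_1 = True
  (q_0 ↔ q_2) → ¬q_3 = True
    q_0 ↔ q_2 = False
    ¬q_3 = False
Both conjuncts True, so the formula holds.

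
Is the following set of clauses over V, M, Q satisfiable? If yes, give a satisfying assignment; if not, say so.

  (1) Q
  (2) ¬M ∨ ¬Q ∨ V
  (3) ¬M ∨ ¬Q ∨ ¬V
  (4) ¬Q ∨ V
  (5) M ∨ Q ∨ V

V=T, M=F, Q=T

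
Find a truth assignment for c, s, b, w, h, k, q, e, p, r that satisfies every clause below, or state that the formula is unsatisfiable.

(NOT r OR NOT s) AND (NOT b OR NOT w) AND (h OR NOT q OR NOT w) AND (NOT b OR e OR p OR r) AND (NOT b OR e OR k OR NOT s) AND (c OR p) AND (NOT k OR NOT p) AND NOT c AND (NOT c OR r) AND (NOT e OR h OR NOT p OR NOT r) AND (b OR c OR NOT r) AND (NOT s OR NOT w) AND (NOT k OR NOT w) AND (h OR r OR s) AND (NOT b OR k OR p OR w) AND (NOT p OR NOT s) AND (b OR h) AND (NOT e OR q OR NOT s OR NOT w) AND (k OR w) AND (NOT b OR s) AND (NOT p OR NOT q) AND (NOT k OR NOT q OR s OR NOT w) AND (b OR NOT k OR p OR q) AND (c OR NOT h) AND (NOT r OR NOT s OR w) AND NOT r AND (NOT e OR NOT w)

Case r = True:
  Clause (NOT r) is falsified — contradiction.
Case r = False:
  (NOT c) forces c = False.
  (c OR p) forces p = True.
  (NOT k OR NOT p) forces k = False.
  (NOT p OR NOT s) forces s = False.
  (h OR r OR s) forces h = True.
  Clause (c OR NOT h) is falsified — contradiction.
Both cases fail, so the formula is unsatisfiable.

UNSATISFIABLE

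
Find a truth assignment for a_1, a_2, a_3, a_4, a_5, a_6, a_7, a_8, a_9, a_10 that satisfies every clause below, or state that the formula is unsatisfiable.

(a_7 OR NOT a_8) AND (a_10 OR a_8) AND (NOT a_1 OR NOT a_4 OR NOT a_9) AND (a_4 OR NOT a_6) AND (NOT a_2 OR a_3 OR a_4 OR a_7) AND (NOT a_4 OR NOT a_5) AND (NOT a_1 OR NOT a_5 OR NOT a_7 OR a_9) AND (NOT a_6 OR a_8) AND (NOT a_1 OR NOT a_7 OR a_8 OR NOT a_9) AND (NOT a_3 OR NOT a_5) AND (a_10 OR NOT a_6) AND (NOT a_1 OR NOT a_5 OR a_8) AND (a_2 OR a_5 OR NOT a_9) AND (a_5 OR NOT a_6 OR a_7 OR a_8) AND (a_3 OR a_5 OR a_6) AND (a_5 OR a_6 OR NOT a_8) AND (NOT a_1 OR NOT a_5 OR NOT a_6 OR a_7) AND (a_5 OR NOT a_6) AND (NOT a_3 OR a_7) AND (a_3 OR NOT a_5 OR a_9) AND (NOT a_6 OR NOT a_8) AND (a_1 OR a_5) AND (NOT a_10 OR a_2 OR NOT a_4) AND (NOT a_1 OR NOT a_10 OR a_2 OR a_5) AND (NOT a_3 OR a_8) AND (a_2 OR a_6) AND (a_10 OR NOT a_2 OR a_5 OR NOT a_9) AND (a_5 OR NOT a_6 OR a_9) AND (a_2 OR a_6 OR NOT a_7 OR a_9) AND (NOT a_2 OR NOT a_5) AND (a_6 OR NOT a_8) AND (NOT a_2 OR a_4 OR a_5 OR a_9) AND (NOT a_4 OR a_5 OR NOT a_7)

Case a_6 = True:
  (a_4 OR NOT a_6) forces a_4 = True.
  (NOT a_4 OR NOT a_5) forces a_5 = False.
  Clause (a_5 OR NOT a_6) is falsified — contradiction.
Case a_6 = False:
  (a_2 OR a_6) forces a_2 = True.
  (NOT a_2 OR NOT a_5) forces a_5 = False.
  (a_3 OR a_5 OR a_6) forces a_3 = True.
  (a_5 OR a_6 OR NOT a_8) forces a_8 = False.
  Clause (NOT a_3 OR a_8) is falsified — contradiction.
Both cases fail, so the formula is unsatisfiable.

Unsatisfiable — no assignment works.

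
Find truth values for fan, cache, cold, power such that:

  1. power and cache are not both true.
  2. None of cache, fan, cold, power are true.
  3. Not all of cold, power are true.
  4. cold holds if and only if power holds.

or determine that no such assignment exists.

fan = False, cache = False, cold = False, power = False

  (1) power=F, cache=F — not both ✓
  (2) {cache, fan, cold, power}: 0 true — none ✓
  (3) {cold, power}: 0/2 true — not all ✓
  (4) cold=F, power=F — same ✓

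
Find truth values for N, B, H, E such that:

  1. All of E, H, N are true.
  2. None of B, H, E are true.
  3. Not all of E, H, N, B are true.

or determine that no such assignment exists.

Case H = True:
  Constraint (2) is violated (H=T) — contradiction.
Case H = False:
  Constraint (1) is violated (H=F) — contradiction.
Both cases fail — unsatisfiable.

The formula is unsatisfiable.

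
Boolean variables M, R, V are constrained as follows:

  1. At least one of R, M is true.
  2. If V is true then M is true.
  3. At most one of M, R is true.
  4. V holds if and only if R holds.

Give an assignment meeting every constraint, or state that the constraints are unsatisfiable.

M: True; R: False; V: False

  (1) {R, M}: 1 true — at least one ✓
  (2) V=F ⇒ M: vacuous ✓
  (3) {M, R}: 1 true — at most one ✓
  (4) V=F, R=F — same ✓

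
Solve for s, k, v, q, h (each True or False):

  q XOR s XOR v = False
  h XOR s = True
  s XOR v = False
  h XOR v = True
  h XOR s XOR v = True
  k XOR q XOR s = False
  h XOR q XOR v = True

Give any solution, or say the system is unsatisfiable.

s: False, k: False, v: False, q: False, h: True

q XOR s XOR v = F XOR F XOR F = False ✓
h XOR s = T XOR F = True ✓
s XOR v = F XOR F = False ✓
h XOR v = T XOR F = True ✓
h XOR s XOR v = T XOR F XOR F = True ✓
k XOR q XOR s = F XOR F XOR F = False ✓
h XOR q XOR v = T XOR F XOR F = True ✓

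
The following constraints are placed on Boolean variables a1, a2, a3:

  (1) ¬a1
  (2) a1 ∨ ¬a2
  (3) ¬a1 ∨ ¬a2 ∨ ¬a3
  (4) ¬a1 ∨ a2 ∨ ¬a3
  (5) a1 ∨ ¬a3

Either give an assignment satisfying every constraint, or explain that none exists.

a1=F, a2=F, a3=F

Unit clause (¬a1) forces a1 = False.
In (a1 ∨ ¬a2) only ¬a2 is left, so a2 = False.
In (a1 ∨ ¬a3) only ¬a3 is left, so a3 = False.
Check each clause:
  (¬a1): ¬a1 holds.
  (a1 ∨ ¬a2): ¬a2 holds.
  (¬a1 ∨ ¬a2 ∨ ¬a3): ¬a1 holds.
  (¬a1 ∨ a2 ∨ ¬a3): ¬a1 holds.
  (a1 ∨ ¬a3): ¬a3 holds.
All clauses satisfied.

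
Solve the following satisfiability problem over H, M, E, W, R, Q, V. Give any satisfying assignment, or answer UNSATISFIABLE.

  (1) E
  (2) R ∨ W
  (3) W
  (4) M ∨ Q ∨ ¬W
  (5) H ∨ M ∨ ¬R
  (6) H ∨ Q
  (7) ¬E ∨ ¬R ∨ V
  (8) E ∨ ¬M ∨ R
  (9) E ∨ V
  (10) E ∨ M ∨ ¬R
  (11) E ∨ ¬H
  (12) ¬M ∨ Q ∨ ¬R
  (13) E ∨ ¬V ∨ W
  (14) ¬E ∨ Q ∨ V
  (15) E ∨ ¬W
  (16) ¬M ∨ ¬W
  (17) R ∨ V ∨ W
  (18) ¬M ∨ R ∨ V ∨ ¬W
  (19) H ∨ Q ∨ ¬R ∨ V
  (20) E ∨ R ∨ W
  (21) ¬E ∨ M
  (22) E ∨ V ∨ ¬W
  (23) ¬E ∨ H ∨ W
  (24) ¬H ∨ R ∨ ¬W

Case E = True:
  (W) forces W = True.
  (¬M ∨ ¬W) forces M = False.
  Clause (¬E ∨ M) is falsified — contradiction.
Case E = False:
  Clause (E) is falsified — contradiction.
Both cases fail, so the formula is unsatisfiable.

UNSATISFIABLE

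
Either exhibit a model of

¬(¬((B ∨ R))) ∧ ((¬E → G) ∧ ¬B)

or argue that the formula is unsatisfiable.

E: False, G: True, R: True, B: False

  ¬(¬((B ∨ R))) = True
    ¬((B ∨ R)) = False
      B ∨ R = True
  (¬E → G) ∧ ¬B = True
    ¬E → G = True
      ¬E = True
    ¬B = True
Both conjuncts True, so the formula holds.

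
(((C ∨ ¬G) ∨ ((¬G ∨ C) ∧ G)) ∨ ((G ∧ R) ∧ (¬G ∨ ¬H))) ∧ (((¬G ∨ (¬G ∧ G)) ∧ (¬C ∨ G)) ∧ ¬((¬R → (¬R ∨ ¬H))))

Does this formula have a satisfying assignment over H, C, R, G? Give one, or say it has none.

The conjunct ¬((¬R → (¬R ∨ ¬H))) is unsatisfiable on its own:
  H=F, R=F: evaluates to False.
  H=F, R=T: evaluates to False.
  H=T, R=F: evaluates to False.
  H=T, R=T: evaluates to False.
So the whole conjunction is unsatisfiable.

UNSATISFIABLE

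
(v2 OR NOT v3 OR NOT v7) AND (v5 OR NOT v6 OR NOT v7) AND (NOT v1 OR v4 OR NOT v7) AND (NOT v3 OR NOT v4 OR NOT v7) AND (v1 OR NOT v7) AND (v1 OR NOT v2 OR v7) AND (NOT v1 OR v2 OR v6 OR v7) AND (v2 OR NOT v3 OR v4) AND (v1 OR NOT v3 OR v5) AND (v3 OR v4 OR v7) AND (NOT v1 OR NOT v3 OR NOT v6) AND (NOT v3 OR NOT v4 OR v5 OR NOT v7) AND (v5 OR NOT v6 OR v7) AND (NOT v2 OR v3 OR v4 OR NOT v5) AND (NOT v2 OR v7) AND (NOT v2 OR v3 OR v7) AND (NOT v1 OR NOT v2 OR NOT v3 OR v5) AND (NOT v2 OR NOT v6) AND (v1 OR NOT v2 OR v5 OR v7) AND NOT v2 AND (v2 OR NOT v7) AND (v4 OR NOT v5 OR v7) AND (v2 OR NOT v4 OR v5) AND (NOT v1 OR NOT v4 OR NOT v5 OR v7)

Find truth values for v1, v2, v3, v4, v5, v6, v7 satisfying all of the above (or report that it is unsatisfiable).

v1=F, v2=F, v3=T, v4=T, v5=T, v6=F, v7=F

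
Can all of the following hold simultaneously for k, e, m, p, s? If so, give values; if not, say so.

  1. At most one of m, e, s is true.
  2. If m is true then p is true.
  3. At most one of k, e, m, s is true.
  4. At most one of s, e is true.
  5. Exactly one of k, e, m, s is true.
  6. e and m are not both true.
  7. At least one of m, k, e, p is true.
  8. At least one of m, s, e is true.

k=F, e=F, m=F, p=T, s=T

  (1) {m, e, s}: 1 true — at most one ✓
  (2) m=F ⇒ p: vacuous ✓
  (3) {k, e, m, s}: 1 true — at most one ✓
  (4) {s, e}: 1 true — at most one ✓
  (5) {k, e, m, s}: 1 true — exactly one ✓
  (6) e=F, m=F — not both ✓
  (7) {m, k, e, p}: 1 true — at least one ✓
  (8) {m, s, e}: 1 true — at least one ✓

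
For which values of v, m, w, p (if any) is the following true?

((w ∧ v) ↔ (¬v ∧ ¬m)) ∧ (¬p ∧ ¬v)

v = False, m = True, w = True, p = False

  (w ∧ v) ↔ (¬v ∧ ¬m) = True
    w ∧ v = False
    ¬v ∧ ¬m = False
      ¬v = True
      ¬m = False
  ¬p ∧ ¬v = True
    ¬p = True
    ¬v = True
Both conjuncts True, so the formula holds.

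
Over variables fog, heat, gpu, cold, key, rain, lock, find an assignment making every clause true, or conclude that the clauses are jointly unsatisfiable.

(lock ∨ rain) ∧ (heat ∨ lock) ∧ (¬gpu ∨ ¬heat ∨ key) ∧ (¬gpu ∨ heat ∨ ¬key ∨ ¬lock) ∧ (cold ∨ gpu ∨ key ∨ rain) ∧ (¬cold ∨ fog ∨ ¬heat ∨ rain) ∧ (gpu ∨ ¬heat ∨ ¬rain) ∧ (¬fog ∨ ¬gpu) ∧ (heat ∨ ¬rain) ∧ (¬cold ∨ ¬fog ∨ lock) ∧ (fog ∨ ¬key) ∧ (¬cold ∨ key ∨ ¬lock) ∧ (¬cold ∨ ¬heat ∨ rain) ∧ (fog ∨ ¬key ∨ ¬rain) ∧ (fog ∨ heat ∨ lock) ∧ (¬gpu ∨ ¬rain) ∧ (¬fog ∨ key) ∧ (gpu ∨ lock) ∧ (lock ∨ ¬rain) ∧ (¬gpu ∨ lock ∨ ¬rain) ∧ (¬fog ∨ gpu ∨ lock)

Set fog = True.
  then (¬fog ∨ ¬gpu) forces gpu = False.
  then (¬fog ∨ key) forces key = True.
  then (gpu ∨ lock) forces lock = True.
Set heat = False.
  then (heat ∨ ¬rain) forces rain = False.
Set cold = True.
All clauses satisfied.

fog=T, heat=F, gpu=F, cold=T, key=T, rain=F, lock=T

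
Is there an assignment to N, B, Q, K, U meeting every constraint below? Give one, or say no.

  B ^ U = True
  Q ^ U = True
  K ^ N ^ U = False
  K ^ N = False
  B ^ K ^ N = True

N=F, B=T, Q=T, K=F, U=F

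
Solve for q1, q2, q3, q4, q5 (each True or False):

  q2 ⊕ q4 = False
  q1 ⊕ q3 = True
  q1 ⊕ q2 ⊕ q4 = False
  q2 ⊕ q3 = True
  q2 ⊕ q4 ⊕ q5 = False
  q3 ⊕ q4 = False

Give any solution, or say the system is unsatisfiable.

No satisfying assignment exists.

Adding constraints 1, 4, 6 mod 2: every variable appears an even number of times on the left, so the left side is 0.
But the right sides sum to 1 (mod 2). 0 ≠ 1 — the system is inconsistent.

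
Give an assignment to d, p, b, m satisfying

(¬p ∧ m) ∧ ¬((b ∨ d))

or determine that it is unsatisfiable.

d: False, p: False, b: False, m: True

  ¬p ∧ m = True
    ¬p = True
  ¬((b ∨ d)) = True
    b ∨ d = False
Both conjuncts True, so the formula holds.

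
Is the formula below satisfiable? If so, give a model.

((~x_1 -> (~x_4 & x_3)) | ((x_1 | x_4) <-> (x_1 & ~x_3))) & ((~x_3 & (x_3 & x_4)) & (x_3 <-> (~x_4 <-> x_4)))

Case x_3 = True: the conjunct ~x_3 is False.
Case x_3 = False: the conjunct x_3 is False.
Both cases fail — unsatisfiable.

UNSATISFIABLE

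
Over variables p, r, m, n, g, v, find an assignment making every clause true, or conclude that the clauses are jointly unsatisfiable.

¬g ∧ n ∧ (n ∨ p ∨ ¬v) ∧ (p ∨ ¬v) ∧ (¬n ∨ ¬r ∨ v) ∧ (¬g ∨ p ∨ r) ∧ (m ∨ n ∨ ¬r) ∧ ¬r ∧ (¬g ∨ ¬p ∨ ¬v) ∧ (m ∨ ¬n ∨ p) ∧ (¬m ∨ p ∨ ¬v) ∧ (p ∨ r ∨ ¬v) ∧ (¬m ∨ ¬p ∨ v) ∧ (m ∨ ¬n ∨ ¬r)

p: False; r: False; m: True; n: True; g: False; v: False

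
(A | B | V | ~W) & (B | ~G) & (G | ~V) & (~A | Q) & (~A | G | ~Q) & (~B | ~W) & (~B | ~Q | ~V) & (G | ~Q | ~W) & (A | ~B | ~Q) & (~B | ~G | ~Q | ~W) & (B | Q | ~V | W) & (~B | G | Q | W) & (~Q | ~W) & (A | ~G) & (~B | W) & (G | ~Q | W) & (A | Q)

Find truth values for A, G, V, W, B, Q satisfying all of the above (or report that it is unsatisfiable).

Unsatisfiable — no assignment works.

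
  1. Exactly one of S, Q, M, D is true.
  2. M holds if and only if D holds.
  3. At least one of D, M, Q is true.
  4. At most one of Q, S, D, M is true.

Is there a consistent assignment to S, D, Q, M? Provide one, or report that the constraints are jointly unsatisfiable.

S = False, D = False, Q = True, M = False

  (1) {S, Q, M, D}: 1 true — exactly one ✓
  (2) M=F, D=F — same ✓
  (3) {D, M, Q}: 1 true — at least one ✓
  (4) {Q, S, D, M}: 1 true — at most one ✓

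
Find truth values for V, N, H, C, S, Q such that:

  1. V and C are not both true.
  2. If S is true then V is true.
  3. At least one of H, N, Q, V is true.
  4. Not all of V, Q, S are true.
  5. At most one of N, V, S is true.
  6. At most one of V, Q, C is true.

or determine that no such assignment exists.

V: False, N: False, H: False, C: False, S: False, Q: True

  (1) V=F, C=F — not both ✓
  (2) S=F ⇒ V: vacuous ✓
  (3) {H, N, Q, V}: 1 true — at least one ✓
  (4) {V, Q, S}: 1/3 true — not all ✓
  (5) {N, V, S}: 0 true — at most one ✓
  (6) {V, Q, C}: 1 true — at most one ✓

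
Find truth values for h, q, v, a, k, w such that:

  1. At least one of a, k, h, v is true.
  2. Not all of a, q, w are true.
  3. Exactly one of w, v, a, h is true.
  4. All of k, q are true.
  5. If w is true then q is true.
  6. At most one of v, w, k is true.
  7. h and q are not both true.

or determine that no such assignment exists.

h: False, q: True, v: False, a: True, k: True, w: False

  (1) {a, k, h, v}: 2 true — at least one ✓
  (2) {a, q, w}: 2/3 true — not all ✓
  (3) {w, v, a, h}: 1 true — exactly one ✓
  (4) {k, q}: all 2 true ✓
  (5) w=F ⇒ q: vacuous ✓
  (6) {v, w, k}: 1 true — at most one ✓
  (7) h=F, q=T — not both ✓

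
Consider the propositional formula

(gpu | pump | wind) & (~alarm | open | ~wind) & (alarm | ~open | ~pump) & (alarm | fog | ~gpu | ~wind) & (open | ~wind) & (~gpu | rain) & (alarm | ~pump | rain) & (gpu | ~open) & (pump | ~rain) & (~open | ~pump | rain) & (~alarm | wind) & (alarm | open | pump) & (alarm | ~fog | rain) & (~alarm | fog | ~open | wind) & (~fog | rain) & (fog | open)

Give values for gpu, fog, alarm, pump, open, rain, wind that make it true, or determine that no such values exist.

gpu = True, fog = True, alarm = True, pump = True, open = True, rain = True, wind = True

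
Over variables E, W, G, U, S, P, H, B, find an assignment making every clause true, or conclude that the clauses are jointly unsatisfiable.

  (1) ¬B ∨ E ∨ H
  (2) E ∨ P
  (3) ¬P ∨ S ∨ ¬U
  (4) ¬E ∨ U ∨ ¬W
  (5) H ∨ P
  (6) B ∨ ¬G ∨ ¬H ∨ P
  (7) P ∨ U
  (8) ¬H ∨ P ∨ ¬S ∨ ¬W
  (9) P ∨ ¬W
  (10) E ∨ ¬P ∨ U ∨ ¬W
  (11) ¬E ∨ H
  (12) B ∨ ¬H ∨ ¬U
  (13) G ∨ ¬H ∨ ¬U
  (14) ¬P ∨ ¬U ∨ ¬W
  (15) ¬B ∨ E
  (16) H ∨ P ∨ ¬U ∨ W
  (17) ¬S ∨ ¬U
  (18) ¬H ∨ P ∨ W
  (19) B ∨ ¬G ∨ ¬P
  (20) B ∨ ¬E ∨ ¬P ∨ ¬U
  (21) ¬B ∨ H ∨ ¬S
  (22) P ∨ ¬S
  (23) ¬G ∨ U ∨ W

E = True, W = False, G = False, U = False, S = True, P = True, H = True, B = False

Set E = True.
  then (¬E ∨ H) forces H = True.
Try W = True:
  (¬E ∨ U ∨ ¬W) forces U = True.
  (P ∨ ¬W) forces P = True.
  clause (¬P ∨ ¬U ∨ ¬W) is falsified — backtrack.
So W = False.
  then (¬H ∨ P ∨ W) forces P = True.
Try G = True:
  (B ∨ ¬G ∨ ¬P) forces B = True.
  (¬G ∨ U ∨ W) forces U = True.
  (¬P ∨ S ∨ ¬U) forces S = True.
  clause (¬S ∨ ¬U) is falsified — backtrack.
So G = False.
  then (G ∨ ¬H ∨ ¬U) forces U = False.
Set S = True.
Set B = False.
All clauses satisfied.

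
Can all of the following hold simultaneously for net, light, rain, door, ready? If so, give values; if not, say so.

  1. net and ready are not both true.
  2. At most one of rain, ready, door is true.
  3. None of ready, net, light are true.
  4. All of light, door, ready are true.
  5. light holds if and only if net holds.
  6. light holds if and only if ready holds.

Unsatisfiable — no assignment works.

Case light = True:
  Constraint (3) is violated (light=T) — contradiction.
Case light = False:
  Constraint (4) is violated (light=F) — contradiction.
Both cases fail — unsatisfiable.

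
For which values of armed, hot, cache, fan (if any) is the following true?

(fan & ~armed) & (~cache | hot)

armed = False, hot = True, cache = False, fan = True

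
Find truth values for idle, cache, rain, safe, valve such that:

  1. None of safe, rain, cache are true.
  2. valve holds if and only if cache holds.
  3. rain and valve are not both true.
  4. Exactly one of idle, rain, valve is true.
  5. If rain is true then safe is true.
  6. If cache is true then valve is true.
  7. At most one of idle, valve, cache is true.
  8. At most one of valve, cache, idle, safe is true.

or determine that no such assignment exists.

idle = True, cache = False, rain = False, safe = False, valve = False

  (1) {safe, rain, cache}: 0 true — none ✓
  (2) valve=F, cache=F — same ✓
  (3) rain=F, valve=F — not both ✓
  (4) {idle, rain, valve}: 1 true — exactly one ✓
  (5) rain=F ⇒ safe: vacuous ✓
  (6) cache=F ⇒ valve: vacuous ✓
  (7) {idle, valve, cache}: 1 true — at most one ✓
  (8) {valve, cache, idle, safe}: 1 true — at most one ✓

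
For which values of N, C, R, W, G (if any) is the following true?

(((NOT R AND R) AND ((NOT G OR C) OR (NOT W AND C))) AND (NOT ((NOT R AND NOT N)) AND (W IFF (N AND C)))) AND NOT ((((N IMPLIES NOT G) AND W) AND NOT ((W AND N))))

Case R = True: the conjunct NOT R is False.
Case R = False: the conjunct R is False.
Both cases fail — unsatisfiable.

UNSATISFIABLE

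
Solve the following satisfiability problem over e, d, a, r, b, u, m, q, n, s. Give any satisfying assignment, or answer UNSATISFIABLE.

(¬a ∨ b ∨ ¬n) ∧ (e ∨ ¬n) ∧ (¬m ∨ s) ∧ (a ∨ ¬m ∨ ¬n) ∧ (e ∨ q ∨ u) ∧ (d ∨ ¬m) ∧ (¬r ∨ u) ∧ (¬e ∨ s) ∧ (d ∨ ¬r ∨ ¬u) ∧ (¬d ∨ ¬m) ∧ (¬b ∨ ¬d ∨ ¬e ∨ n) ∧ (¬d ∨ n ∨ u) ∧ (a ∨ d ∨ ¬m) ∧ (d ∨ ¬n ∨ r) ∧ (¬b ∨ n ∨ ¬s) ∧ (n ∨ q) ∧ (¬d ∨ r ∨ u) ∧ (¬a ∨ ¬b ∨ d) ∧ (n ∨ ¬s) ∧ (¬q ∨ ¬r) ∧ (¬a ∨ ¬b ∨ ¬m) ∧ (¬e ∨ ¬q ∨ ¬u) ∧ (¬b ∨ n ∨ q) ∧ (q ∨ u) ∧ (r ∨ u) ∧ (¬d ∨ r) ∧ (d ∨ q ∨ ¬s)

e=F, d=F, a=T, r=F, b=F, u=T, m=F, q=T, n=F, s=F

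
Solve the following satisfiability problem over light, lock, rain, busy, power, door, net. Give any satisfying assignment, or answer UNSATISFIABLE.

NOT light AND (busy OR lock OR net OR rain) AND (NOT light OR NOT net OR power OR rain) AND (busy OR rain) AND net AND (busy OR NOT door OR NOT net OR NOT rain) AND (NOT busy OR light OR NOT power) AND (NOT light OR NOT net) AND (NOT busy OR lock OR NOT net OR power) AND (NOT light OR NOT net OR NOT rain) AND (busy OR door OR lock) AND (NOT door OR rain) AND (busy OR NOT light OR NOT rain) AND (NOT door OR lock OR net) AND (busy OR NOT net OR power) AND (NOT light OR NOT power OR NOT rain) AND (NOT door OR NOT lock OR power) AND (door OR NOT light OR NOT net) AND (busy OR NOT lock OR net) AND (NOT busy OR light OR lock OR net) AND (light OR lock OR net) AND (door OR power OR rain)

Unit clause (NOT light) forces light = False.
Unit clause (net) forces net = True.
Set lock = True.
Set rain = True.
Set busy = True.
  then (NOT busy OR light OR NOT power) forces power = False.
  then (NOT door OR NOT lock OR power) forces door = False.
All clauses satisfied.

light = False; lock = True; rain = True; busy = True; power = False; door = False; net = True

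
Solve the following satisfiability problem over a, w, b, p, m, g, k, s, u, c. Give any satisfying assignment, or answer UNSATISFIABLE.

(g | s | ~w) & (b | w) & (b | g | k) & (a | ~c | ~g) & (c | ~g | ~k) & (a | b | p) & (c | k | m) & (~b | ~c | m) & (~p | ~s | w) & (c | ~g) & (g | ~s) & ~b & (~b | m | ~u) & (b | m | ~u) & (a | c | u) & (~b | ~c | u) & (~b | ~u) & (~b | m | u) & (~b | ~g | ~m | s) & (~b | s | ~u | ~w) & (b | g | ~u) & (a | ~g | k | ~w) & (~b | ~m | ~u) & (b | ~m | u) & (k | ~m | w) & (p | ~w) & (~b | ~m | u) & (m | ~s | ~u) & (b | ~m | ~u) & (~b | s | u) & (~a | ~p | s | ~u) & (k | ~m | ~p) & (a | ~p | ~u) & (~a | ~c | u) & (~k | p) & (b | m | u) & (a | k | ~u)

No satisfying assignment exists.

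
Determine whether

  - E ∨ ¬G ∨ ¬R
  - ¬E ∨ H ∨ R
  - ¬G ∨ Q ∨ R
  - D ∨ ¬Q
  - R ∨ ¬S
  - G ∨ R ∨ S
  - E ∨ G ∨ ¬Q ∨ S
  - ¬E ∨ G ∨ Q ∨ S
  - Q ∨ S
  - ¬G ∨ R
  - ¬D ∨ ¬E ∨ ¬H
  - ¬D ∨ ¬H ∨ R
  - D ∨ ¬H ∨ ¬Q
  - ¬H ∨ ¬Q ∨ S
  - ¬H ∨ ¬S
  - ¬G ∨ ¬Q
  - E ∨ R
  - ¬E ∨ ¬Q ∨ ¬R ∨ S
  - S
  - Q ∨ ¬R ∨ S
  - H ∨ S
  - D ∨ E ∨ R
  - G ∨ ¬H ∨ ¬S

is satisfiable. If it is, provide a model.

Unit clause (S) forces S = True.
In (R ∨ ¬S) only R is left, so R = True.
In (¬H ∨ ¬S) only ¬H is left, so H = False.
Set Q = True.
  then (D ∨ ¬Q) forces D = True.
  then (¬G ∨ ¬Q) forces G = False.
Set E = True.
All clauses satisfied.

Q = True, D = True, H = False, R = True, G = False, S = True, E = True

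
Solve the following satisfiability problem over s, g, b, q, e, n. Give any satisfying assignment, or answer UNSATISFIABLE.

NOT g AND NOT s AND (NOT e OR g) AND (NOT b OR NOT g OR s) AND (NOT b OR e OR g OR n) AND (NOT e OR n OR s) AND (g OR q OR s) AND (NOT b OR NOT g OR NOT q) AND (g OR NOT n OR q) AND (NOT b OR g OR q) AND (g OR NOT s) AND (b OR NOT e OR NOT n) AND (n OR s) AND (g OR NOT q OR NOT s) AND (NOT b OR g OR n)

s=F, g=F, b=T, q=T, e=F, n=T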